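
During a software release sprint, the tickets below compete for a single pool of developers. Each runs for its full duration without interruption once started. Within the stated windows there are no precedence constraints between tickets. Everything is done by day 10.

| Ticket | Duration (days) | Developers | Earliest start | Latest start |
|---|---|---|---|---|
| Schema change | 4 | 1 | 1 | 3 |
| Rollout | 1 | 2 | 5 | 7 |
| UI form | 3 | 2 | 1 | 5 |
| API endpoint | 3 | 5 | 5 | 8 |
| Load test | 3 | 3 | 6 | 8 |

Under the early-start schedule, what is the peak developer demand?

8

Early-start schedule: Schema change@1, Rollout@5, UI form@1, API endpoint@5, Load test@6.
Load per day: day 1: 3, day 2: 3, day 3: 3, day 4: 1, day 5: 7, day 6: 8, day 7: 8, day 8: 3, day 9: 0, day 10: 0.
Peak is 8.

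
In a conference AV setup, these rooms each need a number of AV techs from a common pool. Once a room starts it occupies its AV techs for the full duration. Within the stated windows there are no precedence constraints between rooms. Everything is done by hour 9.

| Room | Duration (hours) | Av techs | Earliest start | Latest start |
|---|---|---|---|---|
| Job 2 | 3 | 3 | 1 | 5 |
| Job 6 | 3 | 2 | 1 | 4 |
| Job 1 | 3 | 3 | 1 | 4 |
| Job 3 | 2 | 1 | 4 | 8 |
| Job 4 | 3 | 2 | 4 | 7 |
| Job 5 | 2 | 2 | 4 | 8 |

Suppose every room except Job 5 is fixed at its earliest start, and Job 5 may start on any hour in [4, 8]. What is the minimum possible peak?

Job 5@4: h1:8  h2:8  h3:8  h4:5  h5:5  h6:2  h7:0  h8:0  h9:0 → peak 8
Job 5@5: h1:8  h2:8  h3:8  h4:3  h5:5  h6:4  h7:0  h8:0  h9:0 → peak 8
Job 5@6: h1:8  h2:8  h3:8  h4:3  h5:3  h6:4  h7:2  h8:0  h9:0 → peak 8
Job 5@7: h1:8  h2:8  h3:8  h4:3  h5:3  h6:2  h7:2  h8:2  h9:0 → peak 8
Job 5@8: h1:8  h2:8  h3:8  h4:3  h5:3  h6:2  h7:0  h8:2  h9:2 → peak 8
Best is Job 5@4, peak 8.

8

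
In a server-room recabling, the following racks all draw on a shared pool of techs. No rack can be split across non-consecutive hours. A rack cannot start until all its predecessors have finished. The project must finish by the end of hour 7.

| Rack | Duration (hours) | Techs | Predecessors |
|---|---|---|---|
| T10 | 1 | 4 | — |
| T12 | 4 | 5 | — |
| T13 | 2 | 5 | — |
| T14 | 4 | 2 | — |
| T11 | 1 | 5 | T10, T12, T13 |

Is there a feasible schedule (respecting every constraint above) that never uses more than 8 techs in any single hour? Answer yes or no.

no

The minimum achievable peak is 9; 8 < 9, so no feasible schedule stays within the cap.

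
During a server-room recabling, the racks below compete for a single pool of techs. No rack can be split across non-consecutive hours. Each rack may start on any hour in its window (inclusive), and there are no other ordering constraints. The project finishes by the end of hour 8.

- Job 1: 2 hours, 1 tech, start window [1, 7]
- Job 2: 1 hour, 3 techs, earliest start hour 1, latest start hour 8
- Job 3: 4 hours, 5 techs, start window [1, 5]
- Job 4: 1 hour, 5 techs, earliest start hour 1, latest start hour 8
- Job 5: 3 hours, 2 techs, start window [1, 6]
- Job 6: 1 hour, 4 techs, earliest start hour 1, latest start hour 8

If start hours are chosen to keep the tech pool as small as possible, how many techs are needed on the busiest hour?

Early-start (Job 1@1, Job 2@1, Job 3@1, Job 4@1, Job 5@1, Job 6@1) gives peak 20: h1:20  h2:8  h3:7  h4:5  h5:0  h6:0  h7:0  h8:0.
Shift Job 3→4, Job 4→8, Job 6→3.
Schedule Job 1@1, Job 2@1, Job 3@4, Job 4@8, Job 5@1, Job 6@3: h1:6  h2:3  h3:6  h4:5  h5:5  h6:5  h7:5  h8:5 — peak 6.

6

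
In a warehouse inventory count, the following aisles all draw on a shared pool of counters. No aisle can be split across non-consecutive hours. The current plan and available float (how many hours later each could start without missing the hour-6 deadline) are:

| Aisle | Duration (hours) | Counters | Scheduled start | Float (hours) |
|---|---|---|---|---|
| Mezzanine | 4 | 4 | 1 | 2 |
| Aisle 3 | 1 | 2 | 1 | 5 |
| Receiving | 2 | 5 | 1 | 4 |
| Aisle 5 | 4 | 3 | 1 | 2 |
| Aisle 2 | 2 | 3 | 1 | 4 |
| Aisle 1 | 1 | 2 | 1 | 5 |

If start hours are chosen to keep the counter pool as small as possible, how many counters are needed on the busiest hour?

9

Early-start (Mezzanine@1, Aisle 3@1, Receiving@1, Aisle 5@1, Aisle 2@1, Aisle 1@1) gives peak 19: h1:19  h2:15  h3:7  h4:7  h5:0  h6:0.
Shift Receiving→5, Aisle 2→5, Aisle 1→2.
Schedule Mezzanine@1, Aisle 3@1, Receiving@5, Aisle 5@1, Aisle 2@5, Aisle 1@2: h1:9  h2:9  h3:7  h4:7  h5:8  h6:8 — peak 9.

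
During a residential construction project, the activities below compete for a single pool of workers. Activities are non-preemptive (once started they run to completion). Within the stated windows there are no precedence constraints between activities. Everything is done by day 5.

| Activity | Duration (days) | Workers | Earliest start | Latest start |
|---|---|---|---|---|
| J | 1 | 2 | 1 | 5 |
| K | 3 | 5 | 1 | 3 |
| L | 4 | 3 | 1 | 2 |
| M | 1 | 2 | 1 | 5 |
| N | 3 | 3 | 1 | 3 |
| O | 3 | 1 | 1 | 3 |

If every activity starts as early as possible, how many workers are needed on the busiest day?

16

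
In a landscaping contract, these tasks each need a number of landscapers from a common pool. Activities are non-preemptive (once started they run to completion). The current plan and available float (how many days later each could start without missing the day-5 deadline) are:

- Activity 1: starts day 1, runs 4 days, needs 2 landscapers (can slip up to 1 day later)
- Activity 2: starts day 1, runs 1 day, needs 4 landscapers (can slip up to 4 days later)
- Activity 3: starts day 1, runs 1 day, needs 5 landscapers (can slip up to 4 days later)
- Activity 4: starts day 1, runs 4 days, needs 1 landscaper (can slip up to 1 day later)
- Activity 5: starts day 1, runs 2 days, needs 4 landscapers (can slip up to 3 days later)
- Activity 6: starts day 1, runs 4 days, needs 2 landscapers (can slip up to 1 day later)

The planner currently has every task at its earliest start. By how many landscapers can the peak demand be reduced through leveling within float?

9

Early-start peak: d1:18  d2:9  d3:5  d4:5  d5:0 ⇒ 18.
Leveled (Activity 1@1, Activity 2@1, Activity 3@5, Activity 4@1, Activity 5@2, Activity 6@1): d1:9  d2:9  d3:9  d4:5  d5:5 ⇒ 9.
Reduction 18 − 9 = 9.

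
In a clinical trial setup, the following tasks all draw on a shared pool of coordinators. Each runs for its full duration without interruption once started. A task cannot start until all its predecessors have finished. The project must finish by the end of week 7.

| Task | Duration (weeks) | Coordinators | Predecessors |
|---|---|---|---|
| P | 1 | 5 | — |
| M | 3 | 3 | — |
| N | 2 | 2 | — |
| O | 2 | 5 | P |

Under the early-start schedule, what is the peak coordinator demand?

10

Early-start schedule: P@1, M@1, N@1, O@2.
Load per week: week 1: 10, week 2: 10, week 3: 8, week 4: 0, week 5: 0, week 6: 0, week 7: 0.
Peak is 10.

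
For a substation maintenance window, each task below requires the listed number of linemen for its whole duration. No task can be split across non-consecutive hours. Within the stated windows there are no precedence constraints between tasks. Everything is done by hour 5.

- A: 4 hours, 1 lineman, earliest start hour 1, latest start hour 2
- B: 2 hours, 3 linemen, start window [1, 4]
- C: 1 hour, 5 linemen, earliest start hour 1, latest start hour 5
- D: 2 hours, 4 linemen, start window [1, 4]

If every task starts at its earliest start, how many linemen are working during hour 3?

At early start, hour 3 has: A.
Demand: 1 = 1.

1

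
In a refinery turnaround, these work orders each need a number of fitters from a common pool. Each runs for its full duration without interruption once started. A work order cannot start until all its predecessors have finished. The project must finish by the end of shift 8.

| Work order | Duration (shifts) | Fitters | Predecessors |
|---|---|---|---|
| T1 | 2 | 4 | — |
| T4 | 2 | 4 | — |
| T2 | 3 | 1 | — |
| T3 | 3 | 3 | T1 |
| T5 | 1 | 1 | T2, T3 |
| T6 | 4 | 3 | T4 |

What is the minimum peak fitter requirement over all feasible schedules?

6

Early-start (T1@1, T4@1, T2@1, T3@3, T5@6, T6@3) gives peak 9: s1:9  s2:9  s3:7  s4:6  s5:6  s6:4  s7:0  s8:0.
Shift T4→3, T3→5, T5→8, T6→5.
Schedule T1@1, T4@3, T2@1, T3@5, T5@8, T6@5: s1:5  s2:5  s3:5  s4:4  s5:6  s6:6  s7:6  s8:4 — peak 6.
Total fitter-shifts = 41 over 8 shifts ⇒ peak ≥ ⌈41/8⌉ = 6, so 6 is optimal.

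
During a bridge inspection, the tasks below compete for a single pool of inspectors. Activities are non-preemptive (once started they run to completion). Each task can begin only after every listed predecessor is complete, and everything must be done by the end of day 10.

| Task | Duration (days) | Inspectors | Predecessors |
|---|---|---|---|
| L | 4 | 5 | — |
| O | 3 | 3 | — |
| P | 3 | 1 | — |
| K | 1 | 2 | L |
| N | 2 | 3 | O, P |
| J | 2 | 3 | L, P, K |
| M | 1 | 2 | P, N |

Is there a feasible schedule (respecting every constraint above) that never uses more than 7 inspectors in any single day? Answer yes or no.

yes

Schedule L@1, O@5, P@1, K@5, N@8, J@6, M@10: d1:6  d2:6  d3:6  d4:5  d5:5  d6:6  d7:6  d8:3  d9:3  d10:2 — peak 6 ≤ 7.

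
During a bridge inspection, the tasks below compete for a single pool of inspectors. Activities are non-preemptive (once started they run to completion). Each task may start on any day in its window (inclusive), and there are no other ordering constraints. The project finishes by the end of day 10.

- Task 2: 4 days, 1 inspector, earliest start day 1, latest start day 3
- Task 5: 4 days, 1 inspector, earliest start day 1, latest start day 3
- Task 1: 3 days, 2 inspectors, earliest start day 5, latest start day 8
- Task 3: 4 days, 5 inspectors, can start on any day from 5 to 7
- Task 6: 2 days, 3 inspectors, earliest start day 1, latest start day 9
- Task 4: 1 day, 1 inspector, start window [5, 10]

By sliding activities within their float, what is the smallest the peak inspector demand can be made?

7

Early-start (Task 2@1, Task 5@1, Task 1@5, Task 3@5, Task 6@1, Task 4@5) gives peak 8: d1:5  d2:5  d3:2  d4:2  d5:8  d6:7  d7:7  d8:5  d9:0  d10:0.
Shift Task 4→8.
Schedule Task 2@1, Task 5@1, Task 1@5, Task 3@5, Task 6@1, Task 4@8: d1:5  d2:5  d3:2  d4:2  d5:7  d6:7  d7:7  d8:6  d9:0  d10:0 — peak 7.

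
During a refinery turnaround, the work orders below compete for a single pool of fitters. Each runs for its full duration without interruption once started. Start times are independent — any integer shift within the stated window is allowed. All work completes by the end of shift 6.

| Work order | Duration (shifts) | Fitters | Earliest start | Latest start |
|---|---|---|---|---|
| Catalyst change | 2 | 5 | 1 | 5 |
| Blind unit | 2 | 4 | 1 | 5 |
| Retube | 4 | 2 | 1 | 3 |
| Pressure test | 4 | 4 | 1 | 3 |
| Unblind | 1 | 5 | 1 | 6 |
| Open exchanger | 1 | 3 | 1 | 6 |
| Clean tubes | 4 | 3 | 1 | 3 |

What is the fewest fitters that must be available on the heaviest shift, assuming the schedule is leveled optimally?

Early-start (Catalyst change@1, Blind unit@1, Retube@1, Pressure test@1, Unblind@1, Open exchanger@1, Clean tubes@1) gives peak 26: s1:26  s2:18  s3:9  s4:9  s5:0  s6:0.
Shift Pressure test→3, Unblind→5, Open exchanger→3, Clean tubes→3.
Schedule Catalyst change@1, Blind unit@1, Retube@1, Pressure test@3, Unblind@5, Open exchanger@3, Clean tubes@3: s1:11  s2:11  s3:12  s4:9  s5:12  s6:7 — peak 12.

12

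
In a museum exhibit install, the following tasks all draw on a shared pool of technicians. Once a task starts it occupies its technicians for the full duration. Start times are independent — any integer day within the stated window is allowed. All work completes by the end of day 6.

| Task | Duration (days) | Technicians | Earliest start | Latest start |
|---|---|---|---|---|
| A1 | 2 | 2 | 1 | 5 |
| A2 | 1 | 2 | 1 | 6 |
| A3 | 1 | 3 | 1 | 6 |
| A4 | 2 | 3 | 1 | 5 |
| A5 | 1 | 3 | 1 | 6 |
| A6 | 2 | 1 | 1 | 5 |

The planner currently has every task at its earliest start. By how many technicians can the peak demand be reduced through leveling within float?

Early-start peak: d1:14  d2:6  d3:0  d4:0  d5:0  d6:0 ⇒ 14.
Leveled (A1@1, A2@1, A3@3, A4@4, A5@6, A6@2): d1:4  d2:3  d3:4  d4:3  d5:3  d6:3 ⇒ 4.
Reduction 14 − 4 = 10.

10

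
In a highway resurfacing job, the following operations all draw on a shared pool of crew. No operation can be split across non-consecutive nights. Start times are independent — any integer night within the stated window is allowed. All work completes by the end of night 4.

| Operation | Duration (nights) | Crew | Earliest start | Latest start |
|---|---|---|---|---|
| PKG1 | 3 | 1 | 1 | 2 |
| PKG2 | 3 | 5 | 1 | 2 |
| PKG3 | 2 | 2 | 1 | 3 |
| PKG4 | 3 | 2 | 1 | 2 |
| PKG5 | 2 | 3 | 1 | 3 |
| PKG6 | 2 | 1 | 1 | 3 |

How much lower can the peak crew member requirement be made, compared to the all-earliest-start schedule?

Early-start peak: n1:14  n2:14  n3:8  n4:0 ⇒ 14.
Leveled (PKG1@1, PKG2@1, PKG3@1, PKG4@1, PKG5@3, PKG6@1): n1:11  n2:11  n3:11  n4:3 ⇒ 11.
Reduction 14 − 11 = 3.

3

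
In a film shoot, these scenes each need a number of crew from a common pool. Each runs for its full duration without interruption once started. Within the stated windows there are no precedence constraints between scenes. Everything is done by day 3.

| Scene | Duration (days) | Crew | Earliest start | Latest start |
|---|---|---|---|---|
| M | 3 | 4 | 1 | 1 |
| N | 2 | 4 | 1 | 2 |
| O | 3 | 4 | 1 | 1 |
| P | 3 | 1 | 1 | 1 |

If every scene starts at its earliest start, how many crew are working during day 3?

At early start, day 3 has: M, O, P.
Demand: 4 + 4 + 1 = 9.

9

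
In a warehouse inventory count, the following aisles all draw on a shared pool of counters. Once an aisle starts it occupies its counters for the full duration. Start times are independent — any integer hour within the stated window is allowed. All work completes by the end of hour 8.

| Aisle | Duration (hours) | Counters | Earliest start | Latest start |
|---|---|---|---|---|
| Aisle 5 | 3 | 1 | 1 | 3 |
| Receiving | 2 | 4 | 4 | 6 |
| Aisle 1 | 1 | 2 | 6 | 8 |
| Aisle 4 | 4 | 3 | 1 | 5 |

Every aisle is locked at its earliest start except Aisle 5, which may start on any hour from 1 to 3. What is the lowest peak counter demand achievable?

Aisle 5@1: h1:4  h2:4  h3:4  h4:7  h5:4  h6:2  h7:0  h8:0 → peak 7
Aisle 5@2: h1:3  h2:4  h3:4  h4:8  h5:4  h6:2  h7:0  h8:0 → peak 8
Aisle 5@3: h1:3  h2:3  h3:4  h4:8  h5:5  h6:2  h7:0  h8:0 → peak 8
Best is Aisle 5@1, peak 7.

7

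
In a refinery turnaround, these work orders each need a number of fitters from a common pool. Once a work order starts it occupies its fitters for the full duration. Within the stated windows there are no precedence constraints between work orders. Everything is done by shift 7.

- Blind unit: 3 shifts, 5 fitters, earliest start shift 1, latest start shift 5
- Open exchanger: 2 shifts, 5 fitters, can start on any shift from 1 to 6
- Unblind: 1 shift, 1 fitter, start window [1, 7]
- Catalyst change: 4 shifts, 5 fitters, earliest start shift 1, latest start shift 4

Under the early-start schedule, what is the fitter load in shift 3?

10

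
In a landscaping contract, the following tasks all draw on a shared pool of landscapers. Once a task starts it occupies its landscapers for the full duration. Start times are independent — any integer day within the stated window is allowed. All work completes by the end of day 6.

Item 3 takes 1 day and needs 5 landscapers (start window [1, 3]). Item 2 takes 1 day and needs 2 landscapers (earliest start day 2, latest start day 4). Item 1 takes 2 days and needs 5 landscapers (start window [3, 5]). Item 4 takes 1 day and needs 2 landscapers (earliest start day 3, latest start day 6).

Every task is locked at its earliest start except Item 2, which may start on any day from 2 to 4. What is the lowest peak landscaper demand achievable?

Item 2@2: d1:5  d2:2  d3:7  d4:5  d5:0  d6:0 → peak 7
Item 2@3: d1:5  d2:0  d3:9  d4:5  d5:0  d6:0 → peak 9
Item 2@4: d1:5  d2:0  d3:7  d4:7  d5:0  d6:0 → peak 7
Best is Item 2@2, peak 7.

7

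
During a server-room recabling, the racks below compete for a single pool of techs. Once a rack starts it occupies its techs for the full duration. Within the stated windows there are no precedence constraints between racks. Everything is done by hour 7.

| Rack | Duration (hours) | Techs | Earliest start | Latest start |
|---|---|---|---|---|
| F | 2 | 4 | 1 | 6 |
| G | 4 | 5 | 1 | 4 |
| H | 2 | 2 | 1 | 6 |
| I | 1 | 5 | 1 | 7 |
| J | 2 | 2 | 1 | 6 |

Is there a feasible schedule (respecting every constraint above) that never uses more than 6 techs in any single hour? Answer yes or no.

no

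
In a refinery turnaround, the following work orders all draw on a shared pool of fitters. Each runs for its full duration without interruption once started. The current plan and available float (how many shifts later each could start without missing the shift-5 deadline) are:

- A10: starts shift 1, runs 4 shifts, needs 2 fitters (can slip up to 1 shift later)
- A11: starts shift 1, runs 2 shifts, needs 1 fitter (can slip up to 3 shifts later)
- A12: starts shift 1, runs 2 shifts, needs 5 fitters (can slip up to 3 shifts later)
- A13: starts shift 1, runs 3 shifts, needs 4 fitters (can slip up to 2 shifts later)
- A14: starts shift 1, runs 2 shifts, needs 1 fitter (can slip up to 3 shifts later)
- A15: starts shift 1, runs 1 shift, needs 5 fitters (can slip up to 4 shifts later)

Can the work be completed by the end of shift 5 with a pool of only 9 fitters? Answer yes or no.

yes

Schedule A10@1, A11@1, A12@1, A13@3, A14@1, A15@5: s1:9  s2:9  s3:6  s4:6  s5:9 — peak 9 ≤ 9.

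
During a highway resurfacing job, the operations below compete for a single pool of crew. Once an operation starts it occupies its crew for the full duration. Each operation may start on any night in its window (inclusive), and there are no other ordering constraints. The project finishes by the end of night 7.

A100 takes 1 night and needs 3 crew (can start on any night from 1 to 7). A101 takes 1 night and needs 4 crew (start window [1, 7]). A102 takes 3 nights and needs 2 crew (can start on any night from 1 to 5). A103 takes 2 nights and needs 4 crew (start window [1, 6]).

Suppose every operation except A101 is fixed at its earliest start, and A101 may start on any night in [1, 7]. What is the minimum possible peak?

9

A101@1: n1:13  n2:6  n3:2  n4:0  n5:0  n6:0  n7:0 → peak 13
A101@2: n1:9  n2:10  n3:2  n4:0  n5:0  n6:0  n7:0 → peak 10
A101@3: n1:9  n2:6  n3:6  n4:0  n5:0  n6:0  n7:0 → peak 9
A101@4: n1:9  n2:6  n3:2  n4:4  n5:0  n6:0  n7:0 → peak 9
A101@5: n1:9  n2:6  n3:2  n4:0  n5:4  n6:0  n7:0 → peak 9
A101@6: n1:9  n2:6  n3:2  n4:0  n5:0  n6:4  n7:0 → peak 9
A101@7: n1:9  n2:6  n3:2  n4:0  n5:0  n6:0  n7:4 → peak 9
Best is A101@3, peak 9.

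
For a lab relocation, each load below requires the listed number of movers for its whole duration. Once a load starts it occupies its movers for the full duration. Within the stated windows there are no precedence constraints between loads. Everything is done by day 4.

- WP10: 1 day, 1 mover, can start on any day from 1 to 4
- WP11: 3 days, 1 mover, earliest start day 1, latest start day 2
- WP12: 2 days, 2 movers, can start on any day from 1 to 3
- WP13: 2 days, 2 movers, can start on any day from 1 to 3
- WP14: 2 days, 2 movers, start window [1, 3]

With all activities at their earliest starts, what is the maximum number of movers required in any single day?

8

Early-start schedule: WP10@1, WP11@1, WP12@1, WP13@1, WP14@1.
Load per day: day 1: 8, day 2: 7, day 3: 1, day 4: 0.
Peak is 8.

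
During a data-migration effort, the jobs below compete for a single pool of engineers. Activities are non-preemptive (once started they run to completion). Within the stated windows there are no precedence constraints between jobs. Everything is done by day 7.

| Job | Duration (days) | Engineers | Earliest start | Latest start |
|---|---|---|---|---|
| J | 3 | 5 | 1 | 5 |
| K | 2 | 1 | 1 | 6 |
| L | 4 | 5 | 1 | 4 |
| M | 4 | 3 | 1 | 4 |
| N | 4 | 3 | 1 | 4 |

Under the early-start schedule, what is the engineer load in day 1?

17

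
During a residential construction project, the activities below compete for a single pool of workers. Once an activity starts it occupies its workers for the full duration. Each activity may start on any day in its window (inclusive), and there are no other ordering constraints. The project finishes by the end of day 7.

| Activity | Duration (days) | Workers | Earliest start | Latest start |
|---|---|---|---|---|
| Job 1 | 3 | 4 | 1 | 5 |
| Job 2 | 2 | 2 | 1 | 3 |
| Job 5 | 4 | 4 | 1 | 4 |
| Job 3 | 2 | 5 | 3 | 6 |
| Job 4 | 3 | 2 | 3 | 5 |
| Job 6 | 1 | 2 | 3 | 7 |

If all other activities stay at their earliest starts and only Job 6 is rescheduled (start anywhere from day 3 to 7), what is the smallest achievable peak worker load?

Job 6@3: d1:10  d2:10  d3:17  d4:11  d5:2  d6:0  d7:0 → peak 17
Job 6@4: d1:10  d2:10  d3:15  d4:13  d5:2  d6:0  d7:0 → peak 15
Job 6@5: d1:10  d2:10  d3:15  d4:11  d5:4  d6:0  d7:0 → peak 15
Job 6@6: d1:10  d2:10  d3:15  d4:11  d5:2  d6:2  d7:0 → peak 15
Job 6@7: d1:10  d2:10  d3:15  d4:11  d5:2  d6:0  d7:2 → peak 15
Best is Job 6@4, peak 15.

15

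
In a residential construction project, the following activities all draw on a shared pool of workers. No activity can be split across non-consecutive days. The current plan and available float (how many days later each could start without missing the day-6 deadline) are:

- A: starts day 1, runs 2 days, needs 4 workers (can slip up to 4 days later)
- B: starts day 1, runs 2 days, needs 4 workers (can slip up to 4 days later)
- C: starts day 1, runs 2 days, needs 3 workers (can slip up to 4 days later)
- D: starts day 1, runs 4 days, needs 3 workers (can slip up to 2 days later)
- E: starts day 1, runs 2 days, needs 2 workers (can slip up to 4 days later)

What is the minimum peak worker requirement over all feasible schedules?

Early-start (A@1, B@1, C@1, D@1, E@1) gives peak 16: d1:16  d2:16  d3:3  d4:3  d5:0  d6:0.
Shift B→3, D→3, E→5.
Schedule A@1, B@3, C@1, D@3, E@5: d1:7  d2:7  d3:7  d4:7  d5:5  d6:5 — peak 7.
Total worker-days = 38 over 6 days ⇒ peak ≥ ⌈38/6⌉ = 7, so 7 is optimal.

7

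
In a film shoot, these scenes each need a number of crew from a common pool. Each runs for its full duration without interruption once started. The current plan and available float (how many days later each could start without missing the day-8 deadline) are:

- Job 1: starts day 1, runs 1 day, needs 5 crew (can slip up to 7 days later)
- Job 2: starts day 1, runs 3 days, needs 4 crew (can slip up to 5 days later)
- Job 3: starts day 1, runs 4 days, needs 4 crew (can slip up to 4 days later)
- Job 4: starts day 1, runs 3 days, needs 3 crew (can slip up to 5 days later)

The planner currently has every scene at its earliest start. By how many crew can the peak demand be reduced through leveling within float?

9

Early-start peak: d1:16  d2:11  d3:11  d4:4  d5:0  d6:0  d7:0  d8:0 ⇒ 16.
Leveled (Job 1@1, Job 2@2, Job 3@5, Job 4@2): d1:5  d2:7  d3:7  d4:7  d5:4  d6:4  d7:4  d8:4 ⇒ 7.
Reduction 16 − 7 = 9.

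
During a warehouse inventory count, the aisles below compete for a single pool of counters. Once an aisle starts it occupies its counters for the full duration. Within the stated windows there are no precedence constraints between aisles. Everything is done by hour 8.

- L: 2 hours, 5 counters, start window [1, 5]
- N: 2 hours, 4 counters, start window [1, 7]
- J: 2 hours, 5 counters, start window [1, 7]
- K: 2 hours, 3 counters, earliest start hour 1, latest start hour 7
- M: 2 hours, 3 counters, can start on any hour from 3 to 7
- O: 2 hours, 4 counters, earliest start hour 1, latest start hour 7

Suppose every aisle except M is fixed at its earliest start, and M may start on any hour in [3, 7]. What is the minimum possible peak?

M@3: h1:21  h2:21  h3:3  h4:3  h5:0  h6:0  h7:0  h8:0 → peak 21
M@4: h1:21  h2:21  h3:0  h4:3  h5:3  h6:0  h7:0  h8:0 → peak 21
M@5: h1:21  h2:21  h3:0  h4:0  h5:3  h6:3  h7:0  h8:0 → peak 21
M@6: h1:21  h2:21  h3:0  h4:0  h5:0  h6:3  h7:3  h8:0 → peak 21
M@7: h1:21  h2:21  h3:0  h4:0  h5:0  h6:0  h7:3  h8:3 → peak 21
Best is M@3, peak 21.

21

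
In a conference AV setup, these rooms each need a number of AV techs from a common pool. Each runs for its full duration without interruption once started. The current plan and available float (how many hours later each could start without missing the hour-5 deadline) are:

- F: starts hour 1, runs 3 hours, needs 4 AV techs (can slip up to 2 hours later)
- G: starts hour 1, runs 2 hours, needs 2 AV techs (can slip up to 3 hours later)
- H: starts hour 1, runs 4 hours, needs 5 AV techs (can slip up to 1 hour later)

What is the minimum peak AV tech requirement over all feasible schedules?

9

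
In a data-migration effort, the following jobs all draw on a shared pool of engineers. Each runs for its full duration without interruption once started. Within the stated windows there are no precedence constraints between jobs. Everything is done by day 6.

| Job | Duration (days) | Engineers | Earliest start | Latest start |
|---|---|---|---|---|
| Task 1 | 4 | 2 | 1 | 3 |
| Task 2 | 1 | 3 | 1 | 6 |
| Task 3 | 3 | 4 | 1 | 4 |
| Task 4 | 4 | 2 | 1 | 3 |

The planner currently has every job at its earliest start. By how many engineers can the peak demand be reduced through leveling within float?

Early-start peak: d1:11  d2:8  d3:8  d4:4  d5:0  d6:0 ⇒ 11.
Leveled (Task 1@1, Task 2@1, Task 3@2, Task 4@1): d1:7  d2:8  d3:8  d4:8  d5:0  d6:0 ⇒ 8.
Reduction 11 − 8 = 3.

3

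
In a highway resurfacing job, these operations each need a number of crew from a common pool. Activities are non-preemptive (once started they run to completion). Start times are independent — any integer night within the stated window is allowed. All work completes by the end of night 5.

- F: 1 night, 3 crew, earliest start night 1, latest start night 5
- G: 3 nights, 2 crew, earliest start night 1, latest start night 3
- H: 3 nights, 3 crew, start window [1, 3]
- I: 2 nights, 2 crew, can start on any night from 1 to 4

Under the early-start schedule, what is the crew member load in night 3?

At early start, night 3 has: G, H.
Demand: 2 + 3 = 5.

5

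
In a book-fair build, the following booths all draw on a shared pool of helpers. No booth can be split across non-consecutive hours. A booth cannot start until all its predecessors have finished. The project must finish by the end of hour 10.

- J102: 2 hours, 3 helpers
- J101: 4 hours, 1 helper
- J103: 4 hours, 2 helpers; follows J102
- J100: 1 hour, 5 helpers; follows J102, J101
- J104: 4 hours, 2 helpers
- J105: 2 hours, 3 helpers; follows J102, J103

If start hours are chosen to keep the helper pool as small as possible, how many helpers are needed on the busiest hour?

5

Early-start (J102@1, J101@1, J103@3, J100@5, J104@1, J105@7) gives peak 7: h1:6  h2:6  h3:5  h4:5  h5:7  h6:2  h7:3  h8:3  h9:0  h10:0.
Shift J100→7, J104→3, J105→8.
Schedule J102@1, J101@1, J103@3, J100@7, J104@3, J105@8: h1:4  h2:4  h3:5  h4:5  h5:4  h6:4  h7:5  h8:3  h9:3  h10:0 — peak 5.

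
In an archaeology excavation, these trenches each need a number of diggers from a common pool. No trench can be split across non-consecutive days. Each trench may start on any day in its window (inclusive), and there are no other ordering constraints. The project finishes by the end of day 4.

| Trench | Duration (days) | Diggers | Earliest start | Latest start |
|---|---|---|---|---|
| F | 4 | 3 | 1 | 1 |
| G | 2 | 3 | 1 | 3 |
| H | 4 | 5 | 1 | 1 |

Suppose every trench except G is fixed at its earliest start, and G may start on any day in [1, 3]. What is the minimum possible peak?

G@1: d1:11  d2:11  d3:8  d4:8 → peak 11
G@2: d1:8  d2:11  d3:11  d4:8 → peak 11
G@3: d1:8  d2:8  d3:11  d4:11 → peak 11
Best is G@1, peak 11.

11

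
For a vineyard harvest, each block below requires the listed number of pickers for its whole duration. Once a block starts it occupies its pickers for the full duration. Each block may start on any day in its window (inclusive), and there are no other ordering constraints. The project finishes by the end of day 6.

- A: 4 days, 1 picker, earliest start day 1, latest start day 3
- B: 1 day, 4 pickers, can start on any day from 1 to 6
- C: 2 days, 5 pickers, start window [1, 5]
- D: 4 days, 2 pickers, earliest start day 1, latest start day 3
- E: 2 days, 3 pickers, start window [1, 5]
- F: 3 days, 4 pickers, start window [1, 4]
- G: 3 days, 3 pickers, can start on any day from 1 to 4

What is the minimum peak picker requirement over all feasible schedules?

Early-start (A@1, B@1, C@1, D@1, E@1, F@1, G@1) gives peak 22: d1:22  d2:18  d3:10  d4:3  d5:0  d6:0.
Shift D→3, E→2, F→3, G→4.
Schedule A@1, B@1, C@1, D@3, E@2, F@3, G@4: d1:10  d2:9  d3:10  d4:10  d5:9  d6:5 — peak 10.

10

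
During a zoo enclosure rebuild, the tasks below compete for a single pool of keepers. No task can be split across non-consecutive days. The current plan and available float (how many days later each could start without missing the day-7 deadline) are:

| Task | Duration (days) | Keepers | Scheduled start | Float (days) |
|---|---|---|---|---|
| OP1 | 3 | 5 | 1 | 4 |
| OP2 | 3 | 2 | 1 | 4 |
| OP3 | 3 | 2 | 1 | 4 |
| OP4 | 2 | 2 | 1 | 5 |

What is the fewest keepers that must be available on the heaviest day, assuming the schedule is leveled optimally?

6

Early-start (OP1@1, OP2@1, OP3@1, OP4@1) gives peak 11: d1:11  d2:11  d3:9  d4:0  d5:0  d6:0  d7:0.
Shift OP2→4, OP3→4, OP4→4.
Schedule OP1@1, OP2@4, OP3@4, OP4@4: d1:5  d2:5  d3:5  d4:6  d5:6  d6:4  d7:0 — peak 6.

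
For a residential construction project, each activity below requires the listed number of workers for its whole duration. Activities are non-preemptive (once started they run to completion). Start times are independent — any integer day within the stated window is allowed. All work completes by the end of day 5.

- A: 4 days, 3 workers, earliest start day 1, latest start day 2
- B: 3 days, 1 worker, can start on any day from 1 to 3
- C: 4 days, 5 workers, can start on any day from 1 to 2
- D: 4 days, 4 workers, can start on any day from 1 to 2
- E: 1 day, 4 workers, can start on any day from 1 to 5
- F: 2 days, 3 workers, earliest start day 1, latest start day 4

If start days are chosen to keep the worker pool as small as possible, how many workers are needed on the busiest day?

15

Early-start (A@1, B@1, C@1, D@1, E@1, F@1) gives peak 20: d1:20  d2:16  d3:13  d4:12  d5:0.
Shift E→5, F→4.
Schedule A@1, B@1, C@1, D@1, E@5, F@4: d1:13  d2:13  d3:13  d4:15  d5:7 — peak 15.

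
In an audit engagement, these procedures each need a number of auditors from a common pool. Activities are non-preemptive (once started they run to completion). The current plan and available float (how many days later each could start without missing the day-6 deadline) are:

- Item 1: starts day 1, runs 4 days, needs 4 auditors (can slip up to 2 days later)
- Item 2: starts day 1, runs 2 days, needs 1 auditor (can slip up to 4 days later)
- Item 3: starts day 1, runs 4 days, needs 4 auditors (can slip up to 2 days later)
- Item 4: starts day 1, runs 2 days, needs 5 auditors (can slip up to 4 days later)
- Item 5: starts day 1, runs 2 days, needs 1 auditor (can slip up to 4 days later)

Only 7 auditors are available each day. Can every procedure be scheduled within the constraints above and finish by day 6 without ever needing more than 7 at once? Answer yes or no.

no

Total auditor-days = 46; over 6 days the average is 46/6 > 7, so some day must exceed 7.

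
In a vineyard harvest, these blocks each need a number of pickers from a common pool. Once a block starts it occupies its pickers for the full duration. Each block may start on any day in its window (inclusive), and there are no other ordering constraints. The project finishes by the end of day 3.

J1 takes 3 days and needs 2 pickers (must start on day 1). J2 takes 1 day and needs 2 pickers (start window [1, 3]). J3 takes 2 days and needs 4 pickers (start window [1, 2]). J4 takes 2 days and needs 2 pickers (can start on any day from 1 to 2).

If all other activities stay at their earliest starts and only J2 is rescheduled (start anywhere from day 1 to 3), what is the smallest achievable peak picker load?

J2@1: d1:10  d2:8  d3:2 → peak 10
J2@2: d1:8  d2:10  d3:2 → peak 10
J2@3: d1:8  d2:8  d3:4 → peak 8
Best is J2@3, peak 8.

8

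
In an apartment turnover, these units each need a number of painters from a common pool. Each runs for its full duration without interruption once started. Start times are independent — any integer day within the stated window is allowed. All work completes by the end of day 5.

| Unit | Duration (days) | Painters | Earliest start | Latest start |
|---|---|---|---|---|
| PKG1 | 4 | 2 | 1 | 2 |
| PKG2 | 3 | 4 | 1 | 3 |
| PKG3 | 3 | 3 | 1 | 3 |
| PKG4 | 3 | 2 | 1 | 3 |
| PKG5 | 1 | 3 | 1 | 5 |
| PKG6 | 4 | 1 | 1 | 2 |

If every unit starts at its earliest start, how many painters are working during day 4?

3

At early start, day 4 has: PKG1, PKG6.
Demand: 2 + 1 = 3.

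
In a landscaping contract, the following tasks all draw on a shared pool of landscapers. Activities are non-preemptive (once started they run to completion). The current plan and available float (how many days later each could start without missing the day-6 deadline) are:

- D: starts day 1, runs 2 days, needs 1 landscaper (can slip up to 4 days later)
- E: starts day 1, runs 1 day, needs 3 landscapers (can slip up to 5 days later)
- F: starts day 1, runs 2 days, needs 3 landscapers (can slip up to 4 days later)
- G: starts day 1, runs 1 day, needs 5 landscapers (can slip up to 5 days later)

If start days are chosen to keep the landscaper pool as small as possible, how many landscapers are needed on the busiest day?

5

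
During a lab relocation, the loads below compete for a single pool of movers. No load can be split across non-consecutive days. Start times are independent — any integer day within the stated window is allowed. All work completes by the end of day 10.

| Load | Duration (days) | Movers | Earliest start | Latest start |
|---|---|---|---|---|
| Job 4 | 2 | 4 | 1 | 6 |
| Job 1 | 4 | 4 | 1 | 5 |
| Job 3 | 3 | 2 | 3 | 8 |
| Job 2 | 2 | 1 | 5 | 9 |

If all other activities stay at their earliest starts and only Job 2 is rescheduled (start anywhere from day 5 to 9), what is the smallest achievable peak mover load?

Job 2@5: d1:8  d2:8  d3:6  d4:6  d5:3  d6:1  d7:0  d8:0  d9:0  d10:0 → peak 8
Job 2@6: d1:8  d2:8  d3:6  d4:6  d5:2  d6:1  d7:1  d8:0  d9:0  d10:0 → peak 8
Job 2@7: d1:8  d2:8  d3:6  d4:6  d5:2  d6:0  d7:1  d8:1  d9:0  d10:0 → peak 8
Job 2@8: d1:8  d2:8  d3:6  d4:6  d5:2  d6:0  d7:0  d8:1  d9:1  d10:0 → peak 8
Job 2@9: d1:8  d2:8  d3:6  d4:6  d5:2  d6:0  d7:0  d8:0  d9:1  d10:1 → peak 8
Best is Job 2@5, peak 8.

8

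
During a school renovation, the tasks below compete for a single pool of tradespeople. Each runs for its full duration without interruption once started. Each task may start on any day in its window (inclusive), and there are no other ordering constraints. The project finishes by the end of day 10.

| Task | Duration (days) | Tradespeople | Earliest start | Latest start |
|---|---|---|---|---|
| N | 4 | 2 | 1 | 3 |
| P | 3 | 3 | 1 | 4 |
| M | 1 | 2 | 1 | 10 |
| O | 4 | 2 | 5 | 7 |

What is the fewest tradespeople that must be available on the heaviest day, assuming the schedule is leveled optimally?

5

Early-start (N@1, P@1, M@1, O@5) gives peak 7: d1:7  d2:5  d3:5  d4:2  d5:2  d6:2  d7:2  d8:2  d9:0  d10:0.
Shift M→4.
Schedule N@1, P@1, M@4, O@5: d1:5  d2:5  d3:5  d4:4  d5:2  d6:2  d7:2  d8:2  d9:0  d10:0 — peak 5.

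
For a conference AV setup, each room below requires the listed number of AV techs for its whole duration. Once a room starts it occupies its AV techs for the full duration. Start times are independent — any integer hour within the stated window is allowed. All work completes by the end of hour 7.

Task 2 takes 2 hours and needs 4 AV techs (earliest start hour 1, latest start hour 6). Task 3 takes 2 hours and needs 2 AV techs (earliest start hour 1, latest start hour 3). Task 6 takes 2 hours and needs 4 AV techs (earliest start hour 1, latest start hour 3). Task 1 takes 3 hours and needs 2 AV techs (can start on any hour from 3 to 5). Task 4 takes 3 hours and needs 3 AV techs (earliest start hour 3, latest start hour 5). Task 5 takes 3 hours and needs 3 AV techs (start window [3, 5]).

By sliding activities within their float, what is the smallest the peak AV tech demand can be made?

8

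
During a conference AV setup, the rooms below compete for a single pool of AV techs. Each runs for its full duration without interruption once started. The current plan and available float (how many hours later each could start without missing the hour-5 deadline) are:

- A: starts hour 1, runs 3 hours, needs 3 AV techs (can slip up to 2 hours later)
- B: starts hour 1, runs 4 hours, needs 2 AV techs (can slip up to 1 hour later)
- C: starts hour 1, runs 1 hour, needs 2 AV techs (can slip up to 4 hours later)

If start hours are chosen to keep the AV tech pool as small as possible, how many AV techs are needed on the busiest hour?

Early-start (A@1, B@1, C@1) gives peak 7: h1:7  h2:5  h3:5  h4:2  h5:0.
Shift C→4.
Schedule A@1, B@1, C@4: h1:5  h2:5  h3:5  h4:4  h5:0 — peak 5.

5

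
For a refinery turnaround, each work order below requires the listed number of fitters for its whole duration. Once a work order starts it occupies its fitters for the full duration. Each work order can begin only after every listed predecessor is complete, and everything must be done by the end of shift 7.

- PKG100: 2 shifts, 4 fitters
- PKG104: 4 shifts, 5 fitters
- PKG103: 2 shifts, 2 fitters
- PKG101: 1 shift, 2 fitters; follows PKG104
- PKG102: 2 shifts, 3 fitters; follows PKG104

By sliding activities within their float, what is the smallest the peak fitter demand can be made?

Early-start (PKG100@1, PKG104@1, PKG103@1, PKG101@5, PKG102@5) gives peak 11: s1:11  s2:11  s3:5  s4:5  s5:5  s6:3  s7:0.
Shift PKG100→5, PKG102→6.
Schedule PKG100@5, PKG104@1, PKG103@1, PKG101@5, PKG102@6: s1:7  s2:7  s3:5  s4:5  s5:6  s6:7  s7:3 — peak 7.

7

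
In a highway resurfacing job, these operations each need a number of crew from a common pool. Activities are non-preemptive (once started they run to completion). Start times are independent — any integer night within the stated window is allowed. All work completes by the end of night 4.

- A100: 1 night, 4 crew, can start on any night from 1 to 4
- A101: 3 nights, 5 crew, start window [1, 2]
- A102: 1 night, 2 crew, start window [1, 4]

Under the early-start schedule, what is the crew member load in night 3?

At early start, night 3 has: A101.
Demand: 5 = 5.

5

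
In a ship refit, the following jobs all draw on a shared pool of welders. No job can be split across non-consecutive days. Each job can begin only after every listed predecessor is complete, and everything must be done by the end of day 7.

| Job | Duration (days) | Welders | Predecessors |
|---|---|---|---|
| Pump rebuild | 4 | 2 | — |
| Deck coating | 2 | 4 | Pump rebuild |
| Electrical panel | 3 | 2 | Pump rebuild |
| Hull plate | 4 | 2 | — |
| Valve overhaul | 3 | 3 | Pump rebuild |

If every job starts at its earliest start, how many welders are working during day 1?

4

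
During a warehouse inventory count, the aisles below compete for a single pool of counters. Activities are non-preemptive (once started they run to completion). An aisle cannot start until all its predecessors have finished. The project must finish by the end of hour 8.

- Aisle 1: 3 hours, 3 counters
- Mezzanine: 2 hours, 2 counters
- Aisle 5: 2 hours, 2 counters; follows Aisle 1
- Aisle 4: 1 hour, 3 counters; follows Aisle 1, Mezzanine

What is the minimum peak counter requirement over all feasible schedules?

3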